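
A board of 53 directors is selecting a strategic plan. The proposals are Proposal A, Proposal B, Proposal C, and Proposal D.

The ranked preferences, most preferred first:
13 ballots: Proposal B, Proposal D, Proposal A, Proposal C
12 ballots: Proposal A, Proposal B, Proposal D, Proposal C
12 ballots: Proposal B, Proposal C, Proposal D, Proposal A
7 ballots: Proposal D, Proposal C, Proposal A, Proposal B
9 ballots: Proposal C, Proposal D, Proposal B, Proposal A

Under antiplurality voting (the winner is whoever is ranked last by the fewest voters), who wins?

Last-place votes: Proposal A 21, Proposal B 7, Proposal C 25, Proposal D 0.

Proposal D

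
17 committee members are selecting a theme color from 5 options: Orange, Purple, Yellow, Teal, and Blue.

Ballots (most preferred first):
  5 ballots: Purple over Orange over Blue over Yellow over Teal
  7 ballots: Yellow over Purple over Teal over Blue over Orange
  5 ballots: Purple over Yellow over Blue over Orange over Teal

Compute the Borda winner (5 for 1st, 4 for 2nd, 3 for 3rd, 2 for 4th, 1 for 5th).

Purple

Orange: 5×4 + 7×1 + 5×2 = 37
Purple: 5×5 + 7×4 + 5×5 = 78
Yellow: 5×2 + 7×5 + 5×4 = 65
Teal: 5×1 + 7×3 + 5×1 = 31
Blue: 5×3 + 7×2 + 5×3 = 44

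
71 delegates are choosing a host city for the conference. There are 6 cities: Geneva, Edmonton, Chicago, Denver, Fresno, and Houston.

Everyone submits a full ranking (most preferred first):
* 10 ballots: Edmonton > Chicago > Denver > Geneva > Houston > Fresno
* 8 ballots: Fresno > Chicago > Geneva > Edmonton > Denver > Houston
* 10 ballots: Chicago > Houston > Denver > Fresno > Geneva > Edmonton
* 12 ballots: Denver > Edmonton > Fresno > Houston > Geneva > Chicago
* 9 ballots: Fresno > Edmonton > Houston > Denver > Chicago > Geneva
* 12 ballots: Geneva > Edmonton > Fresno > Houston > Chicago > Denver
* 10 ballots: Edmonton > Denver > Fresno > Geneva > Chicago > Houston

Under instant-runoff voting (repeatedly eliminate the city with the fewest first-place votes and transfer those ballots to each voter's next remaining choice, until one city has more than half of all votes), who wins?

Round 1: Geneva 12, Edmonton 20, Chicago 10, Denver 12, Fresno 17, Houston 0. Houston eliminated.
Round 2: Geneva 12, Edmonton 20, Chicago 10, Denver 12, Fresno 17. Chicago eliminated.
Round 3: Geneva 12, Edmonton 20, Denver 22, Fresno 17. Geneva eliminated.
Round 4: Edmonton 32, Denver 22, Fresno 17. Fresno eliminated.
Round 5: Edmonton 49, Denver 22. Edmonton has a majority (≥36).

Edmonton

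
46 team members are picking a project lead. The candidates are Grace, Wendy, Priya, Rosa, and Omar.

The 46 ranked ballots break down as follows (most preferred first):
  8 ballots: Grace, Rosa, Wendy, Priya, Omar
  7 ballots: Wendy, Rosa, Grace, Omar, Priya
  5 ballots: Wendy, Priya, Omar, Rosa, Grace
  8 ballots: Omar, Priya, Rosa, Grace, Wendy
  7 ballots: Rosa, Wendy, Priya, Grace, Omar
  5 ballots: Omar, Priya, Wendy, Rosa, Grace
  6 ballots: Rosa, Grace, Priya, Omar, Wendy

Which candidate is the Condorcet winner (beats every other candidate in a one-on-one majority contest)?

Rosa vs Grace: 38–8
Rosa vs Wendy: 29–17
Rosa vs Priya: 28–18
Rosa vs Omar: 28–18
Rosa beats every other candidate.

Rosa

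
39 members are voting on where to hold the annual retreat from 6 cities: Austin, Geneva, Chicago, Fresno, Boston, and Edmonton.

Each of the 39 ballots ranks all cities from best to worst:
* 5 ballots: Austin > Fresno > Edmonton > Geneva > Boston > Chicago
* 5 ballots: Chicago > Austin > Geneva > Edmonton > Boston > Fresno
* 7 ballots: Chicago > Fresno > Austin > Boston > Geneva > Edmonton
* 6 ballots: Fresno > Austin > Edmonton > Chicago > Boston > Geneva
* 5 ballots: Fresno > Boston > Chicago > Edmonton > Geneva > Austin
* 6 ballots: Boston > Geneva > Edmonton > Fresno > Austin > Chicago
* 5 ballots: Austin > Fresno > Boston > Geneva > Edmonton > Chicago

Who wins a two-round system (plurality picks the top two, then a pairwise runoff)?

Fresno

Round 1 first-place votes: Austin 10, Geneva 0, Chicago 12, Fresno 11, Boston 6, Edmonton 0. Chicago and Fresno advance.
Runoff: Chicago is ranked above Fresno on 12 ballots, Fresno above Chicago on 27.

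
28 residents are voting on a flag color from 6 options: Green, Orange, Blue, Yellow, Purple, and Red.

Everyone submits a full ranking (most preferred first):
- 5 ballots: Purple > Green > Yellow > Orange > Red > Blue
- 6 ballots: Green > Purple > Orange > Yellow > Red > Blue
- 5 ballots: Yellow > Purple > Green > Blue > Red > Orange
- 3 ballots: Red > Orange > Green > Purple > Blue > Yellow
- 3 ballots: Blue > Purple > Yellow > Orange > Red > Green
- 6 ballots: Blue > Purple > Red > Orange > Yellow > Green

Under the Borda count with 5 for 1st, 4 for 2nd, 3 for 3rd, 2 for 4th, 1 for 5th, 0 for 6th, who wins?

Purple

Green: 5×4 + 6×5 + 5×3 + 3×3 + 3×0 + 6×0 = 74
Orange: 5×2 + 6×3 + 5×0 + 3×4 + 3×2 + 6×2 = 58
Blue: 5×0 + 6×0 + 5×2 + 3×1 + 3×5 + 6×5 = 58
Yellow: 5×3 + 6×2 + 5×5 + 3×0 + 3×3 + 6×1 = 67
Purple: 5×5 + 6×4 + 5×4 + 3×2 + 3×4 + 6×4 = 111
Red: 5×1 + 6×1 + 5×1 + 3×5 + 3×1 + 6×3 = 52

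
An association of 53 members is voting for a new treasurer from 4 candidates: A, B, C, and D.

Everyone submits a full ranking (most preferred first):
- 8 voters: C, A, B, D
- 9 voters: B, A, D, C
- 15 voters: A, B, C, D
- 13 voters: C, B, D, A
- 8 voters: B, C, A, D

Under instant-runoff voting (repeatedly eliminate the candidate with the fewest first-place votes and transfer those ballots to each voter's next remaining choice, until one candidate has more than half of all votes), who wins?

Round 1: A 15, B 17, C 21, D 0. D eliminated.
Round 2: A 15, B 17, C 21. A eliminated.
Round 3: B 32, C 21. B has a majority (≥27).

B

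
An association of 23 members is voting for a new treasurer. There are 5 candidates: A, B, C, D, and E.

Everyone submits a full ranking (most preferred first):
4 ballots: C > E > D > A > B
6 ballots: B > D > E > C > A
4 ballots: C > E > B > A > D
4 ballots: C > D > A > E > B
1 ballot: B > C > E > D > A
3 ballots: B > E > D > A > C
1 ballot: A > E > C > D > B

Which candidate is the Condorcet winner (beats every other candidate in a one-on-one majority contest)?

C

C vs A: 19–4
C vs B: 13–10
C vs D: 14–9
C vs E: 13–10
C beats every other candidate.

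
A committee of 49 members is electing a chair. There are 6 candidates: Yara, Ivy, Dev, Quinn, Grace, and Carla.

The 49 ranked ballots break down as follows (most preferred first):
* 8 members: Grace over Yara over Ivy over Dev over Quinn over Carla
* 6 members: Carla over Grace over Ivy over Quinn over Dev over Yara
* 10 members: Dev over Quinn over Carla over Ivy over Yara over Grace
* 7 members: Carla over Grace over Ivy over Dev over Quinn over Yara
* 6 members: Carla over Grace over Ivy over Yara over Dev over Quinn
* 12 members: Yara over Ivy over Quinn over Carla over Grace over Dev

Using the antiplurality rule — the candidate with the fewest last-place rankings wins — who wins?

Ivy

Last-place votes: Yara 13, Ivy 0, Dev 12, Quinn 6, Grace 10, Carla 8.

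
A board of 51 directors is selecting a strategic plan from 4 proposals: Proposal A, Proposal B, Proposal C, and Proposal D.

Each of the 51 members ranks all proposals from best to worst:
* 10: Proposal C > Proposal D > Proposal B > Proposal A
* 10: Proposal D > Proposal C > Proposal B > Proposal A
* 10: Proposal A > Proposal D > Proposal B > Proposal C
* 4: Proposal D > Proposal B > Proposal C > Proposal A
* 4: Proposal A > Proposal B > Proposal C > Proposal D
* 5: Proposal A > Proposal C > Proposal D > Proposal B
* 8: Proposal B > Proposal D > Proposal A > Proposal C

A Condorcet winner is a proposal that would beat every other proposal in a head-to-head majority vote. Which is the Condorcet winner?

Proposal D vs Proposal A: 32–19
Proposal D vs Proposal B: 39–12
Proposal D vs Proposal C: 32–19
Proposal D beats every other proposal.

Proposal D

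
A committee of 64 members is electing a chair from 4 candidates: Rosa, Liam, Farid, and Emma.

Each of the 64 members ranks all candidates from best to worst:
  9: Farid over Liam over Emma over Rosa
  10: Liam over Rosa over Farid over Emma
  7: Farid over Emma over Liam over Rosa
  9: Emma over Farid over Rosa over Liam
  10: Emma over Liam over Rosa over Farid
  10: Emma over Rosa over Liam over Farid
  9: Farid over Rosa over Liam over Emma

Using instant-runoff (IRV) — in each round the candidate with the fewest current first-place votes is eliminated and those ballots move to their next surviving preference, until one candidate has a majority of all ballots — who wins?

Farid

Round 1: Rosa 0, Liam 10, Farid 25, Emma 29. Rosa eliminated.
Round 2: Liam 10, Farid 25, Emma 29. Liam eliminated.
Round 3: Farid 35, Emma 29. Farid has a majority (≥33).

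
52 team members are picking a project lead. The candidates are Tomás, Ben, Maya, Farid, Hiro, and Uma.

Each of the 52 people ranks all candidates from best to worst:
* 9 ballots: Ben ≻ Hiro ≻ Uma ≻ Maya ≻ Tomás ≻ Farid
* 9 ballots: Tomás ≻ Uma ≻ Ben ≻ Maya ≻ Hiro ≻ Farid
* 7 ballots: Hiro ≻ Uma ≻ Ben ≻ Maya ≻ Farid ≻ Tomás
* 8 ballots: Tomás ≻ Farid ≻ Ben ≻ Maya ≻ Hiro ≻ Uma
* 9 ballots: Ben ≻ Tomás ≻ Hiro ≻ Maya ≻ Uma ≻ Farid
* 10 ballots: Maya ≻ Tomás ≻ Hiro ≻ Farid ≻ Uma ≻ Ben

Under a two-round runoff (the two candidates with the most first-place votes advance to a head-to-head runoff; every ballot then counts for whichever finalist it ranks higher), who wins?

Tomás

Round 1 first-place votes: Tomás 17, Ben 18, Maya 10, Farid 0, Hiro 7, Uma 0. Ben and Tomás advance.
Runoff: Ben is ranked above Tomás on 25 ballots, Tomás above Ben on 27.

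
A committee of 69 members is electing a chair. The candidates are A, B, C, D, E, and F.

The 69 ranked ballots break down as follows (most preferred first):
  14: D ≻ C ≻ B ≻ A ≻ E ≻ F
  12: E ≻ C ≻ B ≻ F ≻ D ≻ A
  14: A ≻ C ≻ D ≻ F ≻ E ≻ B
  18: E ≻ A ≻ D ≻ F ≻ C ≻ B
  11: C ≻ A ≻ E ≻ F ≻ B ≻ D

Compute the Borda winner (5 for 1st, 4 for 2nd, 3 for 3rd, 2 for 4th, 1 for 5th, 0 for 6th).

A: 14×2 + 12×0 + 14×5 + 18×4 + 11×4 = 214
B: 14×3 + 12×3 + 14×0 + 18×0 + 11×1 = 89
C: 14×4 + 12×4 + 14×4 + 18×1 + 11×5 = 233
D: 14×5 + 12×1 + 14×3 + 18×3 + 11×0 = 178
E: 14×1 + 12×5 + 14×1 + 18×5 + 11×3 = 211
F: 14×0 + 12×2 + 14×2 + 18×2 + 11×2 = 110

C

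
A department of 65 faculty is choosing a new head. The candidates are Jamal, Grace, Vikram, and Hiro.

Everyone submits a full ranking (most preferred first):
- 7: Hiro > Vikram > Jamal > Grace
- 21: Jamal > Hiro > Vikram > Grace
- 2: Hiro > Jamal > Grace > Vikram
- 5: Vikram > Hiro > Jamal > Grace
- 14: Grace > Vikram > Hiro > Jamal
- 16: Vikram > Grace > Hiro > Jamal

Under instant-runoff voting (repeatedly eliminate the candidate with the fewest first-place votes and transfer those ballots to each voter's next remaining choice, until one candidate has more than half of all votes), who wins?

Vikram

Round 1: Jamal 21, Grace 14, Vikram 21, Hiro 9. Hiro eliminated.
Round 2: Jamal 23, Grace 14, Vikram 28. Grace eliminated.
Round 3: Jamal 23, Vikram 42. Vikram has a majority (≥33).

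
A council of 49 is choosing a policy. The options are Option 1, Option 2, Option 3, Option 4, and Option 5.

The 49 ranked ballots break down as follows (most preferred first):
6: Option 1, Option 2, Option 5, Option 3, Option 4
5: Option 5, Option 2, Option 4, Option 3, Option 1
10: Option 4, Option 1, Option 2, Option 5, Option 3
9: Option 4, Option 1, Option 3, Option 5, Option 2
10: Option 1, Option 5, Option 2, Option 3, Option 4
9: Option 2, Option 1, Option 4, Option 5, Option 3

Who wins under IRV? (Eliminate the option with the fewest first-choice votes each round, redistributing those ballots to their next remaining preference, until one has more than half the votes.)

Round 1: Option 1 16, Option 2 9, Option 3 0, Option 4 19, Option 5 5. Option 3 eliminated.
Round 2: Option 1 16, Option 2 9, Option 4 19, Option 5 5. Option 5 eliminated.
Round 3: Option 1 16, Option 2 14, Option 4 19. Option 2 eliminated.
Round 4: Option 1 25, Option 4 24. Option 1 has a majority (≥25).

Option 1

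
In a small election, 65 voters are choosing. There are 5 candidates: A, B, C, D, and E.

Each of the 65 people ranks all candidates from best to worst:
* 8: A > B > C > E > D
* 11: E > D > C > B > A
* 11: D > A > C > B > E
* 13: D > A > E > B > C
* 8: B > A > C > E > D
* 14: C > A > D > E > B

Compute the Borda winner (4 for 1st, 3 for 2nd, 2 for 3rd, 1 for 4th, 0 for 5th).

A: 8×4 + 11×0 + 11×3 + 13×3 + 8×3 + 14×3 = 170
B: 8×3 + 11×1 + 11×1 + 13×1 + 8×4 + 14×0 = 91
C: 8×2 + 11×2 + 11×2 + 13×0 + 8×2 + 14×4 = 132
D: 8×0 + 11×3 + 11×4 + 13×4 + 8×0 + 14×2 = 157
E: 8×1 + 11×4 + 11×0 + 13×2 + 8×1 + 14×1 = 100

A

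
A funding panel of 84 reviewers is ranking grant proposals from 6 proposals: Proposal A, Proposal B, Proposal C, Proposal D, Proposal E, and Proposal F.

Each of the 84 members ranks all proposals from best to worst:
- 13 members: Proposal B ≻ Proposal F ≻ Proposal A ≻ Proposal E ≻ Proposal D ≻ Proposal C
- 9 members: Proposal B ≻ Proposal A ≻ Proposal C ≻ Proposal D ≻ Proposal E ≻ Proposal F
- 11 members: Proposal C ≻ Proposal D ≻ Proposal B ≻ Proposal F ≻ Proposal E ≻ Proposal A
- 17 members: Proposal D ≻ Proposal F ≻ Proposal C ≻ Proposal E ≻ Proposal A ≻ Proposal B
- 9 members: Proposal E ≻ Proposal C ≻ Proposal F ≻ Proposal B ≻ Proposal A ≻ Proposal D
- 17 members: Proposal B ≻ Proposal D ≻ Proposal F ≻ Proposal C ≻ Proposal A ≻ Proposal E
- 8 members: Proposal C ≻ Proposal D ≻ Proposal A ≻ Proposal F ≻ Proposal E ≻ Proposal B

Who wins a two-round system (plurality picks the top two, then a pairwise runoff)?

Round 1 first-place votes: Proposal A 0, Proposal B 39, Proposal C 19, Proposal D 17, Proposal E 9, Proposal F 0. Proposal B and Proposal C advance.
Runoff: Proposal B is ranked above Proposal C on 39 ballots, Proposal C above Proposal B on 45.

Proposal C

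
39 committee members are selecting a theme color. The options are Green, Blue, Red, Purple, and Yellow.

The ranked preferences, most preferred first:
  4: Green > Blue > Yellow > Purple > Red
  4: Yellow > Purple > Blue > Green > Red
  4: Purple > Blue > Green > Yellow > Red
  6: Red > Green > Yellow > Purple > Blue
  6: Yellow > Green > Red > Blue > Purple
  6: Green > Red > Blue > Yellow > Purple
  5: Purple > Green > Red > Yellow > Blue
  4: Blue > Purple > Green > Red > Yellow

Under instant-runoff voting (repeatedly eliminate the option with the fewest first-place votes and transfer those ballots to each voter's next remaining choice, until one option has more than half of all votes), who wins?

Round 1: Green 10, Blue 4, Red 6, Purple 9, Yellow 10. Blue eliminated.
Round 2: Green 10, Red 6, Purple 13, Yellow 10. Red eliminated.
Round 3: Green 16, Purple 13, Yellow 10. Yellow eliminated.
Round 4: Green 22, Purple 17. Green has a majority (≥20).

Green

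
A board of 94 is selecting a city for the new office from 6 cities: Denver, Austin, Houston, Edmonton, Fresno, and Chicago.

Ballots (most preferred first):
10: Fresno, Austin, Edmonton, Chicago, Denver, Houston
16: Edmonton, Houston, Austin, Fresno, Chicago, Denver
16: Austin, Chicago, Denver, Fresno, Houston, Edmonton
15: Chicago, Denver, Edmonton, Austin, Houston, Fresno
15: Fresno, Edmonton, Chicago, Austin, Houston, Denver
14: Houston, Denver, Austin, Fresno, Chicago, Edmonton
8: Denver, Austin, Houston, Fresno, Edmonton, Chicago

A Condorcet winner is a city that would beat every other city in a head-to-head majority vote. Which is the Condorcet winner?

Austin vs Denver: 57–37
Austin vs Houston: 64–30
Austin vs Edmonton: 48–46
Austin vs Fresno: 69–25
Austin vs Chicago: 64–30
Austin beats every other city.

Austin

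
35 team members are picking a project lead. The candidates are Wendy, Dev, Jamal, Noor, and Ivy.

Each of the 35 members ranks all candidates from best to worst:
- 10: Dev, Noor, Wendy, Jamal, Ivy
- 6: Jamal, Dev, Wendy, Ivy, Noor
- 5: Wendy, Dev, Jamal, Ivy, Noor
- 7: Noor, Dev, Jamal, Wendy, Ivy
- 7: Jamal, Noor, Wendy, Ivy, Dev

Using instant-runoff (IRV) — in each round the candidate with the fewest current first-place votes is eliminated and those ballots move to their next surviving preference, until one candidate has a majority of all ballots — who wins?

Round 1: Wendy 5, Dev 10, Jamal 13, Noor 7, Ivy 0. Ivy eliminated.
Round 2: Wendy 5, Dev 10, Jamal 13, Noor 7. Wendy eliminated.
Round 3: Dev 15, Jamal 13, Noor 7. Noor eliminated.
Round 4: Dev 22, Jamal 13. Dev has a majority (≥18).

Dev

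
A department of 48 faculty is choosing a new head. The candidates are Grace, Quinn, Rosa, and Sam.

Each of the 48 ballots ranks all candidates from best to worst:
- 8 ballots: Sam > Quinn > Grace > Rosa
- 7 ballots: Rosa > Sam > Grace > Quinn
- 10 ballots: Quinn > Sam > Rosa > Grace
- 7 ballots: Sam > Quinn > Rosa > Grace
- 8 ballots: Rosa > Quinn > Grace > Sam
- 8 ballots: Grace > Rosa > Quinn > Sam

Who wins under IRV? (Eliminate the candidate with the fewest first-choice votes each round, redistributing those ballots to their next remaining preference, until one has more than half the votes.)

Round 1: Grace 8, Quinn 10, Rosa 15, Sam 15. Grace eliminated.
Round 2: Quinn 10, Rosa 23, Sam 15. Quinn eliminated.
Round 3: Rosa 23, Sam 25. Sam has a majority (≥25).

Sam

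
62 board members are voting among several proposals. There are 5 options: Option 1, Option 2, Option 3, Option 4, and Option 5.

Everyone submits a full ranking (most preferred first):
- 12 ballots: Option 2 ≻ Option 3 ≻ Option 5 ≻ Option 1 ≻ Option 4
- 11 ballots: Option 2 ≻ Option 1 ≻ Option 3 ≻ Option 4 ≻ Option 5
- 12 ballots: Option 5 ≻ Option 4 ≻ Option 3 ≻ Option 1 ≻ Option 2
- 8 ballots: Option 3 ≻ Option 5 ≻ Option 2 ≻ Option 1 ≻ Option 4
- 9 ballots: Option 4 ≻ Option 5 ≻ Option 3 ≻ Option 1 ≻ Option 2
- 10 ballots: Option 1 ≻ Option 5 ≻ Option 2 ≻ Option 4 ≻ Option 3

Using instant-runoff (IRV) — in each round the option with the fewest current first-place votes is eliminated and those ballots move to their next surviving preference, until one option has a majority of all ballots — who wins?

Round 1: Option 1 10, Option 2 23, Option 3 8, Option 4 9, Option 5 12. Option 3 eliminated.
Round 2: Option 1 10, Option 2 23, Option 4 9, Option 5 20. Option 4 eliminated.
Round 3: Option 1 10, Option 2 23, Option 5 29. Option 1 eliminated.
Round 4: Option 2 23, Option 5 39. Option 5 has a majority (≥32).

Option 5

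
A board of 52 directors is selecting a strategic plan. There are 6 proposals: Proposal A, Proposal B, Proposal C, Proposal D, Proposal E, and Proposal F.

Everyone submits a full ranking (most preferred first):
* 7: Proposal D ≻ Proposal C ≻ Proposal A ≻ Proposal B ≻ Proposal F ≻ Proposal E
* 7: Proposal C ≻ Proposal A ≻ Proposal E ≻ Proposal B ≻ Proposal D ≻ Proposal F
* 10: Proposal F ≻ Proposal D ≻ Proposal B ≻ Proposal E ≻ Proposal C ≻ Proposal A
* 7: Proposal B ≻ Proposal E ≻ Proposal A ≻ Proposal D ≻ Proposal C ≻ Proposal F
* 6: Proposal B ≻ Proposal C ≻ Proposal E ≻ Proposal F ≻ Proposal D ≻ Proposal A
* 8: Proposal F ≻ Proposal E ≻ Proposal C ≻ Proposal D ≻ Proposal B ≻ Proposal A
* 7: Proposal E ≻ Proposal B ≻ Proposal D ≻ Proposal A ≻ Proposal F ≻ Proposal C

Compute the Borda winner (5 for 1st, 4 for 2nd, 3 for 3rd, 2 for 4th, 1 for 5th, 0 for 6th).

Proposal A: 7×3 + 7×4 + 10×0 + 7×3 + 6×0 + 8×0 + 7×2 = 84
Proposal B: 7×2 + 7×2 + 10×3 + 7×5 + 6×5 + 8×1 + 7×4 = 159
Proposal C: 7×4 + 7×5 + 10×1 + 7×1 + 6×4 + 8×3 + 7×0 = 128
Proposal D: 7×5 + 7×1 + 10×4 + 7×2 + 6×1 + 8×2 + 7×3 = 139
Proposal E: 7×0 + 7×3 + 10×2 + 7×4 + 6×3 + 8×4 + 7×5 = 154
Proposal F: 7×1 + 7×0 + 10×5 + 7×0 + 6×2 + 8×5 + 7×1 = 116

Proposal B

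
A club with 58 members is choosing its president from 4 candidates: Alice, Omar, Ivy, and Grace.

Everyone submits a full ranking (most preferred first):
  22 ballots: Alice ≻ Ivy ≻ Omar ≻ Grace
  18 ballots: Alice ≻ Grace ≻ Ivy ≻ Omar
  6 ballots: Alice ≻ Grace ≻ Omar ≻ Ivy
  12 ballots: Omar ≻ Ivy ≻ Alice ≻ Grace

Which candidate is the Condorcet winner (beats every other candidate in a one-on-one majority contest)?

Alice

Alice vs Omar: 46–12
Alice vs Ivy: 46–12
Alice vs Grace: 58–0
Alice beats every other candidate.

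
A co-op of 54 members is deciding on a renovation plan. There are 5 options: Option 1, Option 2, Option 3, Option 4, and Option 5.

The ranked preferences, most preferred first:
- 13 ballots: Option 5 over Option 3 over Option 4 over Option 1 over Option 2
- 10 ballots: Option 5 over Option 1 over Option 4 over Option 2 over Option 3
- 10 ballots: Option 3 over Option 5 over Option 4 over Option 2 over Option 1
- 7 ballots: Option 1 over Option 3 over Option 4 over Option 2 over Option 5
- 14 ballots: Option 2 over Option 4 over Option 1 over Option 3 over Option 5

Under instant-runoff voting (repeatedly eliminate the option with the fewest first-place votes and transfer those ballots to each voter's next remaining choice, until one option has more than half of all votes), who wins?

Round 1: Option 1 7, Option 2 14, Option 3 10, Option 4 0, Option 5 23. Option 4 eliminated.
Round 2: Option 1 7, Option 2 14, Option 3 10, Option 5 23. Option 1 eliminated.
Round 3: Option 2 14, Option 3 17, Option 5 23. Option 2 eliminated.
Round 4: Option 3 31, Option 5 23. Option 3 has a majority (≥28).

Option 3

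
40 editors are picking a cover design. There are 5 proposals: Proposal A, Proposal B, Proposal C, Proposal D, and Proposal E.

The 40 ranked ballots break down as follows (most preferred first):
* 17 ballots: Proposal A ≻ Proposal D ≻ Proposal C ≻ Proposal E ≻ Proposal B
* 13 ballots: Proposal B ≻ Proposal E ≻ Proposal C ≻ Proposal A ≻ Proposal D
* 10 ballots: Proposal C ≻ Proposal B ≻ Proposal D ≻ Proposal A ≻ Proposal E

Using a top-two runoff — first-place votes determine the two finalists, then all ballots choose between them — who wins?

Round 1 first-place votes: Proposal A 17, Proposal B 13, Proposal C 10, Proposal D 0, Proposal E 0. Proposal A and Proposal B advance.
Runoff: Proposal A is ranked above Proposal B on 17 ballots, Proposal B above Proposal A on 23.

Proposal B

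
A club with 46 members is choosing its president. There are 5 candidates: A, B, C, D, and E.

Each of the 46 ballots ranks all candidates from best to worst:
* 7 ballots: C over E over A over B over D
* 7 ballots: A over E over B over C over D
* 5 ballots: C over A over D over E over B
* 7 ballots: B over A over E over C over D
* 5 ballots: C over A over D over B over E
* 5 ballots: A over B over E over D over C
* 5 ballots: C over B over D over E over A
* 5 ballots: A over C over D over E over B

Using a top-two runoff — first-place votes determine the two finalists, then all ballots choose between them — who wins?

Round 1 first-place votes: A 17, B 7, C 22, D 0, E 0. C and A advance.
Runoff: C is ranked above A on 22 ballots, A above C on 24.

A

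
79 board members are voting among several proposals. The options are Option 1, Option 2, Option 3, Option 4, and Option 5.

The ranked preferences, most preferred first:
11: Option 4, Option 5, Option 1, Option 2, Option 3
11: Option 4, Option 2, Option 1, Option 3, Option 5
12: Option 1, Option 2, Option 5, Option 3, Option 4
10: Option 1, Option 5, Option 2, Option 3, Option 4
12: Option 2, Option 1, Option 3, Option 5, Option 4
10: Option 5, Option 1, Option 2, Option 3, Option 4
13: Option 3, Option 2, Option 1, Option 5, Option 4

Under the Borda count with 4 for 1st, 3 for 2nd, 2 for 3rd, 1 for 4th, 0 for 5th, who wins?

Option 1: 11×2 + 11×2 + 12×4 + 10×4 + 12×3 + 10×3 + 13×2 = 224
Option 2: 11×1 + 11×3 + 12×3 + 10×2 + 12×4 + 10×2 + 13×3 = 207
Option 3: 11×0 + 11×1 + 12×1 + 10×1 + 12×2 + 10×1 + 13×4 = 119
Option 4: 11×4 + 11×4 + 12×0 + 10×0 + 12×0 + 10×0 + 13×0 = 88
Option 5: 11×3 + 11×0 + 12×2 + 10×3 + 12×1 + 10×4 + 13×1 = 152

Option 1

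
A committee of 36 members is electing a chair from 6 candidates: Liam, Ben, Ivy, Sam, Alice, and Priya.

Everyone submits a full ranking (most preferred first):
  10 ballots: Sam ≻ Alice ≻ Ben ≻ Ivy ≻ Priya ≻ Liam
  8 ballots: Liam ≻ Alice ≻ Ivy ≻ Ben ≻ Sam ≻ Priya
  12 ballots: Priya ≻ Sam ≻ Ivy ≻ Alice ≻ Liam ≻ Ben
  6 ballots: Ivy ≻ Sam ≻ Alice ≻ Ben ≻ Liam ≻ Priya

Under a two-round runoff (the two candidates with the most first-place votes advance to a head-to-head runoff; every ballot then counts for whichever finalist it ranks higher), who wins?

Sam

Round 1 first-place votes: Liam 8, Ben 0, Ivy 6, Sam 10, Alice 0, Priya 12. Priya and Sam advance.
Runoff: Priya is ranked above Sam on 12 ballots, Sam above Priya on 24.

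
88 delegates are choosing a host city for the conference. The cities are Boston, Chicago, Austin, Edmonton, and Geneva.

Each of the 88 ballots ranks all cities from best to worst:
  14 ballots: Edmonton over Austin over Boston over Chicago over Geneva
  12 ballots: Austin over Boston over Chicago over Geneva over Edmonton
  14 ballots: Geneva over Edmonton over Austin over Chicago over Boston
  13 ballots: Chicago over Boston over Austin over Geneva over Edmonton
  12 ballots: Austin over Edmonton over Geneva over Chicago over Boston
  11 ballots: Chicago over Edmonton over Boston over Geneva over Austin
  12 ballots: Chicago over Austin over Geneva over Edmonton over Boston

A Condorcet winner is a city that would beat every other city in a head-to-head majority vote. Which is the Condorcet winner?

Austin vs Boston: 64–24
Austin vs Chicago: 52–36
Austin vs Edmonton: 49–39
Austin vs Geneva: 63–25
Austin beats every other city.

Austin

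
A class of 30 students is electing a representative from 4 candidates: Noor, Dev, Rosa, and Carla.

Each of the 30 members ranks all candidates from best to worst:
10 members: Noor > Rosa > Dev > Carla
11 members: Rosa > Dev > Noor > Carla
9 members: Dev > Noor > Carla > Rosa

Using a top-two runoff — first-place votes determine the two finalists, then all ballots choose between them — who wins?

Round 1 first-place votes: Noor 10, Dev 9, Rosa 11, Carla 0. Rosa and Noor advance.
Runoff: Rosa is ranked above Noor on 11 ballots, Noor above Rosa on 19.

Noor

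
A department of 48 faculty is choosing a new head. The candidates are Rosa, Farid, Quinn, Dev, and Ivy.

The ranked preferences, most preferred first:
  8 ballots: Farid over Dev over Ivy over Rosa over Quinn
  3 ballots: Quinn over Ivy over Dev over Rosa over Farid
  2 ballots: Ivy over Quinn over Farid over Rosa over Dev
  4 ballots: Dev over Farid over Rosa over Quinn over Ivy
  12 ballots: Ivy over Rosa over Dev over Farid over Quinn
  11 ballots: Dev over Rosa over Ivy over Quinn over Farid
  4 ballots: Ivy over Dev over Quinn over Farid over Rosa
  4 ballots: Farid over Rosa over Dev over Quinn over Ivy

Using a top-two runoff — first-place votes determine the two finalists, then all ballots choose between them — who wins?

Round 1 first-place votes: Rosa 0, Farid 12, Quinn 3, Dev 15, Ivy 18. Ivy and Dev advance.
Runoff: Ivy is ranked above Dev on 21 ballots, Dev above Ivy on 27.

Dev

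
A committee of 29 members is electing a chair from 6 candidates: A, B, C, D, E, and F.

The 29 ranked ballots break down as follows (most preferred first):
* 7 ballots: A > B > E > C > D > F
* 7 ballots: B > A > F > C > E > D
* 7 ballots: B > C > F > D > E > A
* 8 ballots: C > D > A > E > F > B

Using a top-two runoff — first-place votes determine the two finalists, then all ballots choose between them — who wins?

B

Round 1 first-place votes: A 7, B 14, C 8, D 0, E 0, F 0. B and C advance.
Runoff: B is ranked above C on 21 ballots, C above B on 8.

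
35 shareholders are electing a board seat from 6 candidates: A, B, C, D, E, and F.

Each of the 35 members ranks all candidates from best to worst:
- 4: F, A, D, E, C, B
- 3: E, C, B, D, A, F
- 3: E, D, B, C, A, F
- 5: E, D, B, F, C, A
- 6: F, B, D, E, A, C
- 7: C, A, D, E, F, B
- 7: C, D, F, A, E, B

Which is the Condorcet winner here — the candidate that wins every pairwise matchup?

D

D vs A: 24–11
D vs B: 26–9
D vs C: 18–17
D vs E: 24–11
D vs F: 25–10
D beats every other candidate.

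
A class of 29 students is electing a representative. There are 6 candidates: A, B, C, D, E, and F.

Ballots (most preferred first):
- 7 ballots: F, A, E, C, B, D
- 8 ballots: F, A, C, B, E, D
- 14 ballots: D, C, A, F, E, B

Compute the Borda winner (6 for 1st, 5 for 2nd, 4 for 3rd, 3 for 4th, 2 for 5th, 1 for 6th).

F

A: 7×5 + 8×5 + 14×4 = 131
B: 7×2 + 8×3 + 14×1 = 52
C: 7×3 + 8×4 + 14×5 = 123
D: 7×1 + 8×1 + 14×6 = 99
E: 7×4 + 8×2 + 14×2 = 72
F: 7×6 + 8×6 + 14×3 = 132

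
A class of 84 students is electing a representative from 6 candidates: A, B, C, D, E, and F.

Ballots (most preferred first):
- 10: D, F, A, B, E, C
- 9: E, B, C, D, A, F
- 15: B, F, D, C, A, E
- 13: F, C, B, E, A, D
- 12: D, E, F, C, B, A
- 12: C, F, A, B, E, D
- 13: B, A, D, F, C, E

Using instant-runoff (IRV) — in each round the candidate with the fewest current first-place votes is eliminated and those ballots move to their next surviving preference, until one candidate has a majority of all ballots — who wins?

F

Round 1: A 0, B 28, C 12, D 22, E 9, F 13. A eliminated.
Round 2: B 28, C 12, D 22, E 9, F 13. E eliminated.
Round 3: B 37, C 12, D 22, F 13. C eliminated.
Round 4: B 37, D 22, F 25. D eliminated.
Round 5: B 37, F 47. F has a majority (≥43).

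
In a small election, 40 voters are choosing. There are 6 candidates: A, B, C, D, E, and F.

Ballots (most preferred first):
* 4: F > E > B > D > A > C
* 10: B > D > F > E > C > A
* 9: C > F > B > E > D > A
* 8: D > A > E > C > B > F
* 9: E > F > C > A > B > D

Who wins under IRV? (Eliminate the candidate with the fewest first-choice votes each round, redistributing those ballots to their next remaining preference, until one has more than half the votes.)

Round 1: A 0, B 10, C 9, D 8, E 9, F 4. A eliminated.
Round 2: B 10, C 9, D 8, E 9, F 4. F eliminated.
Round 3: B 10, C 9, D 8, E 13. D eliminated.
Round 4: B 10, C 9, E 21. E has a majority (≥21).

E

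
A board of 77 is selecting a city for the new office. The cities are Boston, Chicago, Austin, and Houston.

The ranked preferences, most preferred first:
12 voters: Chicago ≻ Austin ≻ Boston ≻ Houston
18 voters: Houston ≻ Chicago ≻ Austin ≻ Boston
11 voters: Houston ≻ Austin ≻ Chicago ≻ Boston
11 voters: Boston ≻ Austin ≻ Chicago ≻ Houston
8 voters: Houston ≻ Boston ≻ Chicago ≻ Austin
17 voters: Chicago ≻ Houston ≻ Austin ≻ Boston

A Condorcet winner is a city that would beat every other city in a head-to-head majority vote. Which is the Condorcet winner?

Chicago

Chicago vs Boston: 58–19
Chicago vs Austin: 55–22
Chicago vs Houston: 40–37
Chicago beats every other city.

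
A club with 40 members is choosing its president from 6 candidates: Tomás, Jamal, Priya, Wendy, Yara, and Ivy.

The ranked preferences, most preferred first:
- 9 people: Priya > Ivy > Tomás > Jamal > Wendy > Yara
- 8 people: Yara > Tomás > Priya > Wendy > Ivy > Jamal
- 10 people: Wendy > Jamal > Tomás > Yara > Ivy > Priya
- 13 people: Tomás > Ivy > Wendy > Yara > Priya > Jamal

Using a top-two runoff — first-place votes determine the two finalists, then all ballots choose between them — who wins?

Round 1 first-place votes: Tomás 13, Jamal 0, Priya 9, Wendy 10, Yara 8, Ivy 0. Tomás and Wendy advance.
Runoff: Tomás is ranked above Wendy on 30 ballots, Wendy above Tomás on 10.

Tomás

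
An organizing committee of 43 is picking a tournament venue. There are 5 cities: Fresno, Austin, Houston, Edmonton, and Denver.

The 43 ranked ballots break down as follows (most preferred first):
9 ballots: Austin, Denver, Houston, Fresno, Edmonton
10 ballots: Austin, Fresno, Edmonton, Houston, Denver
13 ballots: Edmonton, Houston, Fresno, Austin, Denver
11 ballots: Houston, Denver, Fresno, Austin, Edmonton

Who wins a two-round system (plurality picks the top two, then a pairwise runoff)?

Austin

Round 1 first-place votes: Fresno 0, Austin 19, Houston 11, Edmonton 13, Denver 0. Austin and Edmonton advance.
Runoff: Austin is ranked above Edmonton on 30 ballots, Edmonton above Austin on 13.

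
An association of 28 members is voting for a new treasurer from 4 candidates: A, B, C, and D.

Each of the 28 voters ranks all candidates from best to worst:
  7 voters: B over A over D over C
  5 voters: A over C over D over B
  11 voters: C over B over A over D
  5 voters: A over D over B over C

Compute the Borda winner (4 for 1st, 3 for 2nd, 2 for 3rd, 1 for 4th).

A: 7×3 + 5×4 + 11×2 + 5×4 = 83
B: 7×4 + 5×1 + 11×3 + 5×2 = 76
C: 7×1 + 5×3 + 11×4 + 5×1 = 71
D: 7×2 + 5×2 + 11×1 + 5×3 = 50

A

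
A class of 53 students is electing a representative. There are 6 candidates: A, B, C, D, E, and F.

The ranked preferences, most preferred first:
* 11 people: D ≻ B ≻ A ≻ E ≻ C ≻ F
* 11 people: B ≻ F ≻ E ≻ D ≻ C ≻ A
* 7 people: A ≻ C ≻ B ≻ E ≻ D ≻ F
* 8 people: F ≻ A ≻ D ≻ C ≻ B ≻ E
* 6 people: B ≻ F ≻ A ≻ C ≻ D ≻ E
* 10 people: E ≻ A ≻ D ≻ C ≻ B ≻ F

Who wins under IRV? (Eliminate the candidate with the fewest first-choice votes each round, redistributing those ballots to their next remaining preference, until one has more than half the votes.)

Round 1: A 7, B 17, C 0, D 11, E 10, F 8. C eliminated.
Round 2: A 7, B 17, D 11, E 10, F 8. A eliminated.
Round 3: B 24, D 11, E 10, F 8. F eliminated.
Round 4: B 24, D 19, E 10. E eliminated.
Round 5: B 24, D 29. D has a majority (≥27).

D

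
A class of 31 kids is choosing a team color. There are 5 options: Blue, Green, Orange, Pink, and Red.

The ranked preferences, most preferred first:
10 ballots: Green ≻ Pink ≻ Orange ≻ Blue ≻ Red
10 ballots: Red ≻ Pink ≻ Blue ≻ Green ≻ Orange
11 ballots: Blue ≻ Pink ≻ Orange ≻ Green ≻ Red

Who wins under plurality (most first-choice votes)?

Blue

First-place votes: Blue 11, Green 10, Orange 0, Pink 0, Red 10.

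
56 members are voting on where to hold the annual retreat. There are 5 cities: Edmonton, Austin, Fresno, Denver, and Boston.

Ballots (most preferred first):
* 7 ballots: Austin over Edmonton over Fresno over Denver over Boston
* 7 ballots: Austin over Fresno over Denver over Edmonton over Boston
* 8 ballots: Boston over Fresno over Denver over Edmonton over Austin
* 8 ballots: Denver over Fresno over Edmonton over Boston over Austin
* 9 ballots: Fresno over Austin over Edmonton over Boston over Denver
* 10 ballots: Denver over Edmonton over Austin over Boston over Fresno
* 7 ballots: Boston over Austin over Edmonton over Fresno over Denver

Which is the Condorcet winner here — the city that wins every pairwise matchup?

Austin vs Edmonton: 30–26
Austin vs Fresno: 31–25
Austin vs Denver: 30–26
Austin vs Boston: 33–23
Austin beats every other city.

Austin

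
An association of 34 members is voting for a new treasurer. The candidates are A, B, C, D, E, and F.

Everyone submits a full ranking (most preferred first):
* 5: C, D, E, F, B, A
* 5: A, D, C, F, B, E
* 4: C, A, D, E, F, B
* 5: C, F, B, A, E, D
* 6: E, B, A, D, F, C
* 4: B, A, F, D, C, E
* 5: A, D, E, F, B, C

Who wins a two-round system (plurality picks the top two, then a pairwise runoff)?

A

Round 1 first-place votes: A 10, B 4, C 14, D 0, E 6, F 0. C and A advance.
Runoff: C is ranked above A on 14 ballots, A above C on 20.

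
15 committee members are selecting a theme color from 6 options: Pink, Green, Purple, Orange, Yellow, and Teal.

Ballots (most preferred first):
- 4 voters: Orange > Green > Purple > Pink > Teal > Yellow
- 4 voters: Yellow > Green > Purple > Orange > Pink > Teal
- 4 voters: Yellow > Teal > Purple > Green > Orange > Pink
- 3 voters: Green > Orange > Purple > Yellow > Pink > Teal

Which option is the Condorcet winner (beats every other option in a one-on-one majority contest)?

Yellow vs Pink: 11–4
Yellow vs Green: 8–7
Yellow vs Purple: 8–7
Yellow vs Orange: 8–7
Yellow vs Teal: 11–4
Yellow beats every other option.

Yellow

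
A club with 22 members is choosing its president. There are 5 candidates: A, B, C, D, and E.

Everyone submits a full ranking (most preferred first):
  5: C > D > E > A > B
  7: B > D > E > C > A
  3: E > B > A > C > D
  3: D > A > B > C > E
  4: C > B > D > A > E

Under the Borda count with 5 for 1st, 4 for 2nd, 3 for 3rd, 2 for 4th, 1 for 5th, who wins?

A: 5×2 + 7×1 + 3×3 + 3×4 + 4×2 = 46
B: 5×1 + 7×5 + 3×4 + 3×3 + 4×4 = 77
C: 5×5 + 7×2 + 3×2 + 3×2 + 4×5 = 71
D: 5×4 + 7×4 + 3×1 + 3×5 + 4×3 = 78
E: 5×3 + 7×3 + 3×5 + 3×1 + 4×1 = 58

D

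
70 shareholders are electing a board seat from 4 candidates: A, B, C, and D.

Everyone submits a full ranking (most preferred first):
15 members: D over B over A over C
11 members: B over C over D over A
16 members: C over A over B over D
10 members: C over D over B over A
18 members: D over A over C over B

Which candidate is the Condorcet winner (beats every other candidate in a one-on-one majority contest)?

C vs A: 37–33
C vs B: 44–26
C vs D: 37–33
C beats every other candidate.

C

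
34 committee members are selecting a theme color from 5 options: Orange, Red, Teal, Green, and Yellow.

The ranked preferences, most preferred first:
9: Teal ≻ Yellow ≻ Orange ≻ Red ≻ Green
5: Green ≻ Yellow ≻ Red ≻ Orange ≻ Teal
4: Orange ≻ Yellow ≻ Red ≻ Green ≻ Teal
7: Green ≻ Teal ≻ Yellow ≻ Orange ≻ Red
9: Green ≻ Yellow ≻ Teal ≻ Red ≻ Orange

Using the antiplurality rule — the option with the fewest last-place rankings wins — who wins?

Yellow

Last-place votes: Orange 9, Red 7, Teal 9, Green 9, Yellow 0.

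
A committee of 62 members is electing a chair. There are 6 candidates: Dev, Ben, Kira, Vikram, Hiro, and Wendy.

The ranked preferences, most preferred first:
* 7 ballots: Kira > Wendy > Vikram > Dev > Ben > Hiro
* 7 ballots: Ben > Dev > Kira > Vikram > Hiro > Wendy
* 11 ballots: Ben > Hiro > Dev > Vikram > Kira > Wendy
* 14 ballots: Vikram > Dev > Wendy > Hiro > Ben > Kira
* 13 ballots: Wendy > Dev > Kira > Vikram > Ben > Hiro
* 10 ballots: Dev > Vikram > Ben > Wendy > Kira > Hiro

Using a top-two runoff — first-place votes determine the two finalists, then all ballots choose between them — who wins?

Round 1 first-place votes: Dev 10, Ben 18, Kira 7, Vikram 14, Hiro 0, Wendy 13. Ben and Vikram advance.
Runoff: Ben is ranked above Vikram on 18 ballots, Vikram above Ben on 44.

Vikram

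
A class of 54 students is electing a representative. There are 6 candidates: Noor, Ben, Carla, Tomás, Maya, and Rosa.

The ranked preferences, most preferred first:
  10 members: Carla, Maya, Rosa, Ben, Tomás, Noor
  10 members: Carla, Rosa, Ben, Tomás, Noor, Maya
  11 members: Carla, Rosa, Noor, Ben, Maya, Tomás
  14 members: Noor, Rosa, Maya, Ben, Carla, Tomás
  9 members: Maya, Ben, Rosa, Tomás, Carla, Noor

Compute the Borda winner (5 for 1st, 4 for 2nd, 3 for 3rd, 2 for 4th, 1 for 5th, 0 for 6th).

Rosa

Noor: 10×0 + 10×1 + 11×3 + 14×5 + 9×0 = 113
Ben: 10×2 + 10×3 + 11×2 + 14×2 + 9×4 = 136
Carla: 10×5 + 10×5 + 11×5 + 14×1 + 9×1 = 178
Tomás: 10×1 + 10×2 + 11×0 + 14×0 + 9×2 = 48
Maya: 10×4 + 10×0 + 11×1 + 14×3 + 9×5 = 138
Rosa: 10×3 + 10×4 + 11×4 + 14×4 + 9×3 = 197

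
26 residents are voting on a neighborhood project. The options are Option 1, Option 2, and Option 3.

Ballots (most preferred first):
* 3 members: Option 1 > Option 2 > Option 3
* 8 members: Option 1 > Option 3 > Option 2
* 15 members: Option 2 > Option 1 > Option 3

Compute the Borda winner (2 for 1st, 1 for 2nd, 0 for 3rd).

Option 1: 3×2 + 8×2 + 15×1 = 37
Option 2: 3×1 + 8×0 + 15×2 = 33
Option 3: 3×0 + 8×1 + 15×0 = 8

Option 1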